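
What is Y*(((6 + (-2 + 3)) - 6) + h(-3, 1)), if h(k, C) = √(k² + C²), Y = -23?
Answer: -23 - 23*√10 ≈ -95.732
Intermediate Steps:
h(k, C) = √(C² + k²)
Y*(((6 + (-2 + 3)) - 6) + h(-3, 1)) = -23*(((6 + (-2 + 3)) - 6) + √(1² + (-3)²)) = -23*(((6 + 1) - 6) + √(1 + 9)) = -23*((7 - 6) + √10) = -23*(1 + √10) = -23 - 23*√10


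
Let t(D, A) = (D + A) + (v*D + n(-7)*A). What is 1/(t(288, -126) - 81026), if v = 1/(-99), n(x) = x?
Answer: -11/879834 ≈ -1.2502e-5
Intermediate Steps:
v = -1/99 ≈ -0.010101
t(D, A) = -6*A + 98*D/99 (t(D, A) = (D + A) + (-D/99 - 7*A) = (A + D) + (-7*A - D/99) = -6*A + 98*D/99)
1/(t(288, -126) - 81026) = 1/((-6*(-126) + (98/99)*288) - 81026) = 1/((756 + 3136/11) - 81026) = 1/(11452/11 - 81026) = 1/(-879834/11) = -11/879834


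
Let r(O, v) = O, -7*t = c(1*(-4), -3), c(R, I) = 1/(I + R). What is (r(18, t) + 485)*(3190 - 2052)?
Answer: 572414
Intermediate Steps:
t = 1/49 (t = -1/(7*(-3 + 1*(-4))) = -1/(7*(-3 - 4)) = -1/7/(-7) = -1/7*(-1/7) = 1/49 ≈ 0.020408)
(r(18, t) + 485)*(3190 - 2052) = (18 + 485)*(3190 - 2052) = 503*1138 = 572414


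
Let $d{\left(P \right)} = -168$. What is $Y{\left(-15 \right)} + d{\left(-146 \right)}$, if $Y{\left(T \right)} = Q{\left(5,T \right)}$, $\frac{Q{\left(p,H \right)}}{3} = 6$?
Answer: $-150$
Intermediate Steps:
$Q{\left(p,H \right)} = 18$ ($Q{\left(p,H \right)} = 3 \cdot 6 = 18$)
$Y{\left(T \right)} = 18$
$Y{\left(-15 \right)} + d{\left(-146 \right)} = 18 - 168 = -150$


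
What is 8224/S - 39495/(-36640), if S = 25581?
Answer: 262329791/187457568 ≈ 1.3994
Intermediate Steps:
8224/S - 39495/(-36640) = 8224/25581 - 39495/(-36640) = 8224*(1/25581) - 39495*(-1/36640) = 8224/25581 + 7899/7328 = 262329791/187457568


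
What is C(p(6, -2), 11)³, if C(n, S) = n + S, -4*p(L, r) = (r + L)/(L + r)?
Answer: 79507/64 ≈ 1242.3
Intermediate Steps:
p(L, r) = -¼ (p(L, r) = -(r + L)/(4*(L + r)) = -(L + r)/(4*(L + r)) = -¼*1 = -¼)
C(n, S) = S + n
C(p(6, -2), 11)³ = (11 - ¼)³ = (43/4)³ = 79507/64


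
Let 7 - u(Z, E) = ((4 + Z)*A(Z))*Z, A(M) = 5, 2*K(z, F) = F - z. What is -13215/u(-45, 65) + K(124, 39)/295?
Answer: 350666/271931 ≈ 1.2895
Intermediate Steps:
K(z, F) = F/2 - z/2 (K(z, F) = (F - z)/2 = F/2 - z/2)
u(Z, E) = 7 - Z*(20 + 5*Z) (u(Z, E) = 7 - (4 + Z)*5*Z = 7 - (20 + 5*Z)*Z = 7 - Z*(20 + 5*Z))
-13215/u(-45, 65) + K(124, 39)/295 = -13215/(7 - 20*(-45) - 5*(-45)**2) + ((1/2)*39 - 1/2*124)/295 = -13215/(7 + 900 - 5*2025) + (39/2 - 62)*(1/295) = -13215/(7 + 900 - 10125) - 85/2*1/295 = -13215/(-9218) - 17/118 = -13215*(-1/9218) - 17/118 = 13215/9218 - 17/118 = 350666/271931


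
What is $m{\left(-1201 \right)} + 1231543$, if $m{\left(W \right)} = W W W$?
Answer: $-1731092058$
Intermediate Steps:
$m{\left(W \right)} = W^{3}$ ($m{\left(W \right)} = W^{2} W = W^{3}$)
$m{\left(-1201 \right)} + 1231543 = \left(-1201\right)^{3} + 1231543 = -1732323601 + 1231543 = -1731092058$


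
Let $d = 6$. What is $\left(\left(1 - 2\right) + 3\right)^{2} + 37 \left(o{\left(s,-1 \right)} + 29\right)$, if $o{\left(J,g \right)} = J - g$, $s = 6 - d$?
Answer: $1114$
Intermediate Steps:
$s = 0$ ($s = 6 - 6 = 0$)
$\left(\left(1 - 2\right) + 3\right)^{2} + 37 \left(o{\left(s,-1 \right)} + 29\right) = \left(\left(1 - 2\right) + 3\right)^{2} + 37 \left(\left(0 - -1\right) + 29\right) = \left(\left(1 - 2\right) + 3\right)^{2} + 37 \left(\left(0 + 1\right) + 29\right) = \left(-1 + 3\right)^{2} + 37 \left(1 + 29\right) = 2^{2} + 37 \cdot 30 = 4 + 1110 = 1114$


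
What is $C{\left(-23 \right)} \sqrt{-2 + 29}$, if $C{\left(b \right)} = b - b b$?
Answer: $- 1656 \sqrt{3} \approx -2868.3$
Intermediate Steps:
$C{\left(b \right)} = b - b^{2}$
$C{\left(-23 \right)} \sqrt{-2 + 29} = - 23 \left(1 - -23\right) \sqrt{-2 + 29} = - 23 \left(1 + 23\right) \sqrt{27} = \left(-23\right) 24 \cdot 3 \sqrt{3} = - 552 \cdot 3 \sqrt{3} = - 1656 \sqrt{3}$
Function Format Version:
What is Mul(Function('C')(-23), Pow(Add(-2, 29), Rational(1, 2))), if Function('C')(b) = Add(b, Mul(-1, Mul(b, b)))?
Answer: Mul(-1656, Pow(3, Rational(1, 2))) ≈ -2868.3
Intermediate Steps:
Function('C')(b) = Add(b, Mul(-1, Pow(b, 2)))
Mul(Function('C')(-23), Pow(Add(-2, 29), Rational(1, 2))) = Mul(Mul(-23, Add(1, Mul(-1, -23))), Pow(Add(-2, 29), Rational(1, 2))) = Mul(Mul(-23, Add(1, 23)), Pow(27, Rational(1, 2))) = Mul(Mul(-23, 24), Mul(3, Pow(3, Rational(1, 2)))) = Mul(-552, Mul(3, Pow(3, Rational(1, 2)))) = Mul(-1656, Pow(3, Rational(1, 2)))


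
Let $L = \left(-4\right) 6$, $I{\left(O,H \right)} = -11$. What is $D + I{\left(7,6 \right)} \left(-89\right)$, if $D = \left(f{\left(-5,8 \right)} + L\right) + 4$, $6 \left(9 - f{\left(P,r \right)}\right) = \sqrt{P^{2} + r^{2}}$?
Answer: $968 - \frac{\sqrt{89}}{6} \approx 966.43$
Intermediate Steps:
$L = -24$
$f{\left(P,r \right)} = 9 - \frac{\sqrt{P^{2} + r^{2}}}{6}$
$D = -11 - \frac{\sqrt{89}}{6}$ ($D = \left(\left(9 - \frac{\sqrt{\left(-5\right)^{2} + 8^{2}}}{6}\right) - 24\right) + 4 = \left(\left(9 - \frac{\sqrt{25 + 64}}{6}\right) - 24\right) + 4 = \left(\left(9 - \frac{\sqrt{89}}{6}\right) - 24\right) + 4 = \left(-15 - \frac{\sqrt{89}}{6}\right) + 4 = -11 - \frac{\sqrt{89}}{6} \approx -12.572$)
$D + I{\left(7,6 \right)} \left(-89\right) = \left(-11 - \frac{\sqrt{89}}{6}\right) - -979 = \left(-11 - \frac{\sqrt{89}}{6}\right) + 979 = 968 - \frac{\sqrt{89}}{6}$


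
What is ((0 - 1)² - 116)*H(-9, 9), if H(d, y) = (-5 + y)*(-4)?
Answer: 1840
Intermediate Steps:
H(d, y) = 20 - 4*y
((0 - 1)² - 116)*H(-9, 9) = ((0 - 1)² - 116)*(20 - 4*9) = ((-1)² - 116)*(20 - 36) = (1 - 116)*(-16) = -115*(-16) = 1840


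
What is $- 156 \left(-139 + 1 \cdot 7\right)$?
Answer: $20592$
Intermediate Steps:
$- 156 \left(-139 + 1 \cdot 7\right) = - 156 \left(-139 + 7\right) = \left(-156\right) \left(-132\right) = 20592$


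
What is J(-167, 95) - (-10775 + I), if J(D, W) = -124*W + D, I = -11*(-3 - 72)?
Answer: -1997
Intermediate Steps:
I = 825 (I = -11*(-75) = 825)
J(D, W) = D - 124*W
J(-167, 95) - (-10775 + I) = (-167 - 124*95) - (-10775 + 825) = (-167 - 11780) - 1*(-9950) = -11947 + 9950 = -1997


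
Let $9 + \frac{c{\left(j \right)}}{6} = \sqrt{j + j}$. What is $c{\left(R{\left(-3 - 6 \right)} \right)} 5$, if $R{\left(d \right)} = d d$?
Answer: $-270 + 270 \sqrt{2} \approx 111.84$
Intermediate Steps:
$R{\left(d \right)} = d^{2}$
$c{\left(j \right)} = -54 + 6 \sqrt{2} \sqrt{j}$ ($c{\left(j \right)} = -54 + 6 \sqrt{j + j} = -54 + 6 \sqrt{2 j} = -54 + 6 \sqrt{2} \sqrt{j}$)
$c{\left(R{\left(-3 - 6 \right)} \right)} 5 = \left(-54 + 6 \sqrt{2} \sqrt{\left(-3 - 6\right)^{2}}\right) 5 = \left(-54 + 6 \sqrt{2} \sqrt{\left(-9\right)^{2}}\right) 5 = \left(-54 + 6 \sqrt{2} \sqrt{81}\right) 5 = \left(-54 + 6 \sqrt{2} \cdot 9\right) 5 = \left(-54 + 54 \sqrt{2}\right) 5 = -270 + 270 \sqrt{2}$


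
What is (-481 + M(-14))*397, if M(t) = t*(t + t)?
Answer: -35333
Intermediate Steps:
M(t) = 2*t**2 (M(t) = t*(2*t) = 2*t**2)
(-481 + M(-14))*397 = (-481 + 2*(-14)**2)*397 = (-481 + 2*196)*397 = (-481 + 392)*397 = -89*397 = -35333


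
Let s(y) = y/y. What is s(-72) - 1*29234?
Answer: -29233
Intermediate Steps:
s(y) = 1
s(-72) - 1*29234 = 1 - 1*29234 = 1 - 29234 = -29233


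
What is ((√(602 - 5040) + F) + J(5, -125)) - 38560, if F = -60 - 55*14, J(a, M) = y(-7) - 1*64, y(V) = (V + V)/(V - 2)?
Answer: -355072/9 + I*√4438 ≈ -39452.0 + 66.618*I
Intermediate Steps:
y(V) = 2*V/(-2 + V) (y(V) = (2*V)/(-2 + V) = 2*V/(-2 + V))
J(a, M) = -562/9 (J(a, M) = 2*(-7)/(-2 - 7) - 1*64 = 2*(-7)/(-9) - 64 = 2*(-7)*(-⅑) - 64 = 14/9 - 64 = -562/9)
F = -830 (F = -60 - 770 = -830)
((√(602 - 5040) + F) + J(5, -125)) - 38560 = ((√(602 - 5040) - 830) - 562/9) - 38560 = ((√(-4438) - 830) - 562/9) - 38560 = ((I*√4438 - 830) - 562/9) - 38560 = ((-830 + I*√4438) - 562/9) - 38560 = (-8032/9 + I*√4438) - 38560 = -355072/9 + I*√4438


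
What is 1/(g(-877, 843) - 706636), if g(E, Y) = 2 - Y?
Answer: -1/707477 ≈ -1.4135e-6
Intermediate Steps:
1/(g(-877, 843) - 706636) = 1/((2 - 1*843) - 706636) = 1/((2 - 843) - 706636) = 1/(-841 - 706636) = 1/(-707477) = -1/707477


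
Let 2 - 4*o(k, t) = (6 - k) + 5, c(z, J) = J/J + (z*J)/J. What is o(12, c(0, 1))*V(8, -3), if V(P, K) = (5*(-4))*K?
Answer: 45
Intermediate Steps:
c(z, J) = 1 + z (c(z, J) = 1 + (J*z)/J = 1 + z)
o(k, t) = -9/4 + k/4 (o(k, t) = ½ - ((6 - k) + 5)/4 = ½ - (11 - k)/4 = ½ + (-11/4 + k/4) = -9/4 + k/4)
V(P, K) = -20*K
o(12, c(0, 1))*V(8, -3) = (-9/4 + (¼)*12)*(-20*(-3)) = (-9/4 + 3)*60 = (¾)*60 = 45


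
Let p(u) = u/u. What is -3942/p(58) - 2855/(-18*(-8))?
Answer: -570503/144 ≈ -3961.8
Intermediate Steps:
p(u) = 1
-3942/p(58) - 2855/(-18*(-8)) = -3942/1 - 2855/(-18*(-8)) = -3942*1 - 2855/(-9*2*(-8)) = -3942 - 2855/((-18*(-8))) = -3942 - 2855/144 = -570503/144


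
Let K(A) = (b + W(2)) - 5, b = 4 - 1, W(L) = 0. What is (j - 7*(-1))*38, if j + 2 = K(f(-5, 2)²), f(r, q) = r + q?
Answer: 114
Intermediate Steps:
f(r, q) = q + r
b = 3
K(A) = -2 (K(A) = (3 + 0) - 5 = 3 - 5 = -2)
j = -4 (j = -2 - 2 = -4)
(j - 7*(-1))*38 = (-4 - 7*(-1))*38 = (-4 + 7)*38 = 3*38 = 114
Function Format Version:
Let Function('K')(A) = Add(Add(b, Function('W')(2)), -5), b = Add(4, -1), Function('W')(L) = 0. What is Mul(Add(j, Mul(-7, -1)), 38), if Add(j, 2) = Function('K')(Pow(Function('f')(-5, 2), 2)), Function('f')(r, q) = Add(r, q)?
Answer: 114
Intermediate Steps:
Function('f')(r, q) = Add(q, r)
b = 3
Function('K')(A) = -2 (Function('K')(A) = Add(Add(3, 0), -5) = Add(3, -5) = -2)
j = -4 (j = Add(-2, -2) = -4)
Mul(Add(j, Mul(-7, -1)), 38) = Mul(Add(-4, Mul(-7, -1)), 38) = Mul(Add(-4, 7), 38) = Mul(3, 38) = 114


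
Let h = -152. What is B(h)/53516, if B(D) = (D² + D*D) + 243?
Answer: 46451/53516 ≈ 0.86798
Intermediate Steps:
B(D) = 243 + 2*D² (B(D) = (D² + D²) + 243 = 2*D² + 243 = 243 + 2*D²)
B(h)/53516 = (243 + 2*(-152)²)/53516 = (243 + 2*23104)*(1/53516) = (243 + 46208)*(1/53516) = 46451*(1/53516) = 46451/53516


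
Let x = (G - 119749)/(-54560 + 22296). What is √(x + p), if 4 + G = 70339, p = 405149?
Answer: 5*√1054369512655/8066 ≈ 636.51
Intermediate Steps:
G = 70335 (G = -4 + 70339 = 70335)
x = 24707/16132 (x = (70335 - 119749)/(-54560 + 22296) = -49414/(-32264) = -49414*(-1/32264) = 24707/16132 ≈ 1.5316)
√(x + p) = √(24707/16132 + 405149) = √(6535888375/16132) = 5*√1054369512655/8066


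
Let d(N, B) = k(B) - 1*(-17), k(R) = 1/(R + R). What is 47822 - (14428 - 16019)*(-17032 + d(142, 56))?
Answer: -3026579225/112 ≈ -2.7023e+7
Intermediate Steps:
k(R) = 1/(2*R)
d(N, B) = 17 + 1/(2*B) (d(N, B) = 1/(2*B) - 1*(-17) = 1/(2*B) + 17 = 17 + 1/(2*B))
47822 - (14428 - 16019)*(-17032 + d(142, 56)) = 47822 - (14428 - 16019)*(-17032 + (17 + (½)/56)) = 47822 - (-1591)*(-17032 + (17 + (½)*(1/56))) = 47822 - (-1591)*(-17032 + (17 + 1/112)) = 47822 - (-1591)*(-17032 + 1905/112) = 47822 - (-1591)*(-1905679)/112 = 47822 - 1*3031935289/112 = 47822 - 3031935289/112 = -3026579225/112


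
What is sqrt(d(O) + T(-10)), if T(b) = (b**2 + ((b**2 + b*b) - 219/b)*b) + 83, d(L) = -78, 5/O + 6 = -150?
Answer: I*sqrt(2114) ≈ 45.978*I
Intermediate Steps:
O = -5/156 (O = 5/(-6 - 150) = 5/(-156) = 5*(-1/156) = -5/156 ≈ -0.032051)
T(b) = 83 + b**2 + b*(-219/b + 2*b**2) (T(b) = (b**2 + ((b**2 + b**2) - 219/b)*b) + 83 = (b**2 + (2*b**2 - 219/b)*b) + 83 = (b**2 + (-219/b + 2*b**2)*b) + 83 = (b**2 + b*(-219/b + 2*b**2)) + 83 = 83 + b**2 + b*(-219/b + 2*b**2))
sqrt(d(O) + T(-10)) = sqrt(-78 + (-136 + (-10)**2 + 2*(-10)**3)) = sqrt(-78 + (-136 + 100 + 2*(-1000))) = sqrt(-78 + (-136 + 100 - 2000)) = sqrt(-78 - 2036) = sqrt(-2114) = I*sqrt(2114)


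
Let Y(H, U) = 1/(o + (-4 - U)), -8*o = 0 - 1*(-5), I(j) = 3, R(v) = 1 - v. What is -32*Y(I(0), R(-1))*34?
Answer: 8704/53 ≈ 164.23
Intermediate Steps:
o = -5/8 (o = -(0 - 1*(-5))/8 = -(0 + 5)/8 = -1/8*5 = -5/8 ≈ -0.62500)
Y(H, U) = 1/(-37/8 - U) (Y(H, U) = 1/(-5/8 + (-4 - U)) = 1/(-37/8 - U))
-32*Y(I(0), R(-1))*34 = -(-256)/(37 + 8*(1 - 1*(-1)))*34 = -(-256)/(37 + 8*(1 + 1))*34 = -(-256)/(37 + 8*2)*34 = -(-256)/(37 + 16)*34 = -(-256)/53*34 = -32*(-8/53)*34 = (256/53)*34 = 8704/53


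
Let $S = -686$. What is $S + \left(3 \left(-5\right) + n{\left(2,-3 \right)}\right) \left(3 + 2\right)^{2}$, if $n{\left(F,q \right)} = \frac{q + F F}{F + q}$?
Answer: $-1086$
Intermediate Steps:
$n{\left(F,q \right)} = \frac{q + F^{2}}{F + q}$
$S + \left(3 \left(-5\right) + n{\left(2,-3 \right)}\right) \left(3 + 2\right)^{2} = -686 + \left(3 \left(-5\right) + \frac{-3 + 2^{2}}{2 - 3}\right) \left(3 + 2\right)^{2} = -686 + \left(-15 + \frac{-3 + 4}{-1}\right) 5^{2} = -686 + \left(-15 - 1\right) 25 = -686 - 400 = -1086$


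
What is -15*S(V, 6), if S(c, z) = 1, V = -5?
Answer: -15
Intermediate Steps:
-15*S(V, 6) = -15*1 = -15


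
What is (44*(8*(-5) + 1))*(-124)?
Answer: 212784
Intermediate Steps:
(44*(8*(-5) + 1))*(-124) = (44*(-40 + 1))*(-124) = (44*(-39))*(-124) = -1716*(-124) = 212784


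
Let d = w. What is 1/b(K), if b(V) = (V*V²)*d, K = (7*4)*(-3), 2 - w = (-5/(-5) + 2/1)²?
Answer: 1/4148928 ≈ 2.4103e-7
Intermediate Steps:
w = -7 (w = 2 - (-5/(-5) + 2/1)² = 2 - (-5*(-⅕) + 2*1)² = 2 - (1 + 2)² = 2 - 1*3² = 2 - 1*9 = 2 - 9 = -7)
d = -7
K = -84 (K = 28*(-3) = -84)
b(V) = -7*V³ (b(V) = (V*V²)*(-7) = V³*(-7) = -7*V³)
1/b(K) = 1/(-7*(-84)³) = 1/(-7*(-592704)) = 1/4148928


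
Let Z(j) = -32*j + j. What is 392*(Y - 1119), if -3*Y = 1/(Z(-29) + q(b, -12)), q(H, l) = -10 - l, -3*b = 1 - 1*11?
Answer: -1185665936/2703 ≈ -4.3865e+5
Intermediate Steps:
b = 10/3 (b = -(1 - 1*11)/3 = -(1 - 11)/3 = -1/3*(-10) = 10/3 ≈ 3.3333)
Z(j) = -31*j
Y = -1/2703 (Y = -1/(3*(-31*(-29) + (-10 - 1*(-12)))) = -1/(3*(899 + (-10 + 12))) = -1/(3*(899 + 2)) = -1/3/901 = -1/3*1/901 = -1/2703 ≈ -0.00036996)
392*(Y - 1119) = 392*(-1/2703 - 1119) = 392*(-3024658/2703) = -1185665936/2703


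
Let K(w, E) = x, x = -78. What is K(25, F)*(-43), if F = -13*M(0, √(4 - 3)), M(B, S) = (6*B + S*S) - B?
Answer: 3354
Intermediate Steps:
M(B, S) = S² + 5*B (M(B, S) = (6*B + S²) - B = (S² + 6*B) - B = S² + 5*B)
F = -13 (F = -13*((√(4 - 3))² + 5*0) = -13*((√1)² + 0) = -13*(1² + 0) = -13*(1 + 0) = -13*1 = -13)
K(w, E) = -78
K(25, F)*(-43) = -78*(-43) = 3354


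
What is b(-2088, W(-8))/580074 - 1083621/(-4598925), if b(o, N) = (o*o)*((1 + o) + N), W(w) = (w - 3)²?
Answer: -128816791362991/8718028825 ≈ -14776.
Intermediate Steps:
W(w) = (-3 + w)²
b(o, N) = o²*(1 + N + o)
b(-2088, W(-8))/580074 - 1083621/(-4598925) = ((-2088)²*(1 + (-3 - 8)² - 2088))/580074 - 1083621/(-4598925) = (4359744*(1 + (-11)² - 2088))*(1/580074) - 1083621*(-1/4598925) = (4359744*(1 + 121 - 2088))*(1/580074) + 361207/1532975 = (4359744*(-1966))*(1/580074) + 361207/1532975 = -8571256704*1/580074 + 361207/1532975 = -1428542784/96679 + 361207/1532975 = -128816791362991/8718028825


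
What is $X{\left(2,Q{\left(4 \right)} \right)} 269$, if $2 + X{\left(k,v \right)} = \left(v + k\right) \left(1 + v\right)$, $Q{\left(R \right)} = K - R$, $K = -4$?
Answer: $10760$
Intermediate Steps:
$Q{\left(R \right)} = -4 - R$
$X{\left(k,v \right)} = -2 + \left(1 + v\right) \left(k + v\right)$ ($X{\left(k,v \right)} = -2 + \left(v + k\right) \left(1 + v\right) = -2 + \left(k + v\right) \left(1 + v\right) = -2 + \left(1 + v\right) \left(k + v\right)$)
$X{\left(2,Q{\left(4 \right)} \right)} 269 = \left(-2 + 2 - 8 + \left(-4 - 4\right)^{2} + 2 \left(-4 - 4\right)\right) 269 = \left(-2 + 2 - 8 + \left(-8\right)^{2} + 2 \left(-8\right)\right) 269 = \left(-2 + 2 - 8 + 64 - 16\right) 269 = 40 \cdot 269 = 10760$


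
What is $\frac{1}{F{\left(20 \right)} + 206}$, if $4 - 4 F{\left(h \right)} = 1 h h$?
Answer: $\frac{1}{107} \approx 0.0093458$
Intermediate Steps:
$F{\left(h \right)} = 1 - \frac{h^{2}}{4}$ ($F{\left(h \right)} = 1 - \frac{1 h h}{4} = 1 - \frac{h h}{4} = 1 - \frac{h^{2}}{4}$)
$\frac{1}{F{\left(20 \right)} + 206} = \frac{1}{\left(1 - \frac{20^{2}}{4}\right) + 206} = \frac{1}{\left(1 - 100\right) + 206} = \frac{1}{-99 + 206} = \frac{1}{107}$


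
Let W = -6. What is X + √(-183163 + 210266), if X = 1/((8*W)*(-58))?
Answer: 1/2784 + √27103 ≈ 164.63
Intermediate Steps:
X = 1/2784 (X = 1/((8*(-6))*(-58)) = 1/(-48*(-58)) = 1/2784 ≈ 0.00035920)
X + √(-183163 + 210266) = 1/2784 + √(-183163 + 210266) = 1/2784 + √27103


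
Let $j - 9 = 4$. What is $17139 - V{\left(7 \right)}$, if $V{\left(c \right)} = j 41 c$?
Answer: $13408$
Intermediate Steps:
$j = 13$ ($j = 9 + 4 = 13$)
$V{\left(c \right)} = 533 c$ ($V{\left(c \right)} = 13 \cdot 41 c = 533 c$)
$17139 - V{\left(7 \right)} = 17139 - 533 \cdot 7 = 17139 - 3731 = 13408$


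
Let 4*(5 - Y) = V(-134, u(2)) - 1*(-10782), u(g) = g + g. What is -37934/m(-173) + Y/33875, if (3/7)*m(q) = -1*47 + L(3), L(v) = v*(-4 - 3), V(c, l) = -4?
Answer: 963440637/4031125 ≈ 239.00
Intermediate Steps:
u(g) = 2*g
L(v) = -7*v (L(v) = v*(-7) = -7*v)
Y = -5379/2 (Y = 5 - (-4 - 1*(-10782))/4 = 5 - (-4 + 10782)/4 = 5 - ¼*10778 = 5 - 5389/2 = -5379/2 ≈ -2689.5)
m(q) = -476/3 (m(q) = 7*(-1*47 - 7*3)/3 = 7*(-47 - 21)/3 = (7/3)*(-68) = -476/3)
-37934/m(-173) + Y/33875 = -37934/(-476/3) - 5379/2/33875 = -37934*(-3/476) - 5379/2*1/33875 = 56901/238 - 5379/67750 = 963440637/4031125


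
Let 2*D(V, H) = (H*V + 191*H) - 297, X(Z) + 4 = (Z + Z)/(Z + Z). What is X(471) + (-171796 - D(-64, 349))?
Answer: -193812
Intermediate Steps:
X(Z) = -3 (X(Z) = -4 + (Z + Z)/(Z + Z) = -4 + (2*Z)/((2*Z)) = -4 + (2*Z)*(1/(2*Z)) = -4 + 1 = -3)
D(V, H) = -297/2 + 191*H/2 + H*V/2 (D(V, H) = ((H*V + 191*H) - 297)/2 = ((191*H + H*V) - 297)/2 = (-297 + 191*H + H*V)/2 = -297/2 + 191*H/2 + H*V/2)
X(471) + (-171796 - D(-64, 349)) = -3 + (-171796 - (-297/2 + (191/2)*349 + (½)*349*(-64))) = -3 + (-171796 - (-297/2 + 66659/2 - 11168)) = -3 + (-171796 - 1*22013) = -3 + (-171796 - 22013) = -3 - 193809 = -193812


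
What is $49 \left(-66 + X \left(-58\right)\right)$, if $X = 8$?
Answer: $-25970$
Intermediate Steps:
$49 \left(-66 + X \left(-58\right)\right) = 49 \left(-66 + 8 \left(-58\right)\right) = 49 \left(-66 - 464\right) = 49 \left(-530\right) = -25970$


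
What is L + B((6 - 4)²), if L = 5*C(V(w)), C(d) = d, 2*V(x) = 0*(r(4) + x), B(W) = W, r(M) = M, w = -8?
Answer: 4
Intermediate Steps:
V(x) = 0 (V(x) = (0*(4 + x))/2 = (½)*0 = 0)
L = 0 (L = 5*0 = 0)
L + B((6 - 4)²) = 0 + (6 - 4)² = 0 + 2² = 0 + 4 = 4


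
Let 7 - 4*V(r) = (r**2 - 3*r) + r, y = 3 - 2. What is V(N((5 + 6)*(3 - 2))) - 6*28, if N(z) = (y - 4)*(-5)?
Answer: -215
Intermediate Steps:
y = 1
N(z) = 15 (N(z) = (1 - 4)*(-5) = -3*(-5) = 15)
V(r) = 7/4 + r/2 - r**2/4 (V(r) = 7/4 - ((r**2 - 3*r) + r)/4 = 7/4 - (r**2 - 2*r)/4 = 7/4 + (r/2 - r**2/4) = 7/4 + r/2 - r**2/4)
V(N((5 + 6)*(3 - 2))) - 6*28 = (7/4 + (1/2)*15 - 1/4*15**2) - 6*28 = (7/4 + 15/2 - 1/4*225) - 168 = (7/4 + 15/2 - 225/4) - 168 = -47 - 168 = -215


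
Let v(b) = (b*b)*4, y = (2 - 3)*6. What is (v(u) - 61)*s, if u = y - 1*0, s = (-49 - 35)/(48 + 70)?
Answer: -3486/59 ≈ -59.085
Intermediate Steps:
y = -6 (y = -1*6 = -6)
s = -42/59 (s = -84/118 = -84*1/118 = -42/59 ≈ -0.71186)
u = -6 (u = -6 - 1*0 = -6 + 0 = -6)
v(b) = 4*b² (v(b) = b²*4 = 4*b²)
(v(u) - 61)*s = (4*(-6)² - 61)*(-42/59) = (4*36 - 61)*(-42/59) = (144 - 61)*(-42/59) = 83*(-42/59) = -3486/59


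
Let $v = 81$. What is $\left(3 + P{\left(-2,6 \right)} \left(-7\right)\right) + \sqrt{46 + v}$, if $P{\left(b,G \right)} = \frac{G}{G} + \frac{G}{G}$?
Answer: $-11 + \sqrt{127} \approx 0.26943$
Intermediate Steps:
$P{\left(b,G \right)} = 2$ ($P{\left(b,G \right)} = 1 + 1 = 2$)
$\left(3 + P{\left(-2,6 \right)} \left(-7\right)\right) + \sqrt{46 + v} = \left(3 + 2 \left(-7\right)\right) + \sqrt{46 + 81} = \left(3 - 14\right) + \sqrt{127} = -11 + \sqrt{127}$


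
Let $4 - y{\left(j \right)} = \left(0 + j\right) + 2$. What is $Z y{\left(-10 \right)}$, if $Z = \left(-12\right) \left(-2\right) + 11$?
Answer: $420$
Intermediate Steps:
$Z = 35$ ($Z = 24 + 11 = 35$)
$y{\left(j \right)} = 2 - j$ ($y{\left(j \right)} = 4 - \left(\left(0 + j\right) + 2\right) = 4 - \left(j + 2\right) = 4 - \left(2 + j\right) = 2 - j$)
$Z y{\left(-10 \right)} = 35 \left(2 - -10\right) = 35 \left(2 + 10\right) = 35 \cdot 12 = 420$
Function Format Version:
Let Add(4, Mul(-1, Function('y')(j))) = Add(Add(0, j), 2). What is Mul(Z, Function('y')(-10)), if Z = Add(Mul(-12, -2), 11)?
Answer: 420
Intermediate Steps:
Z = 35 (Z = Add(24, 11) = 35)
Function('y')(j) = Add(2, Mul(-1, j)) (Function('y')(j) = Add(4, Mul(-1, Add(Add(0, j), 2))) = Add(4, Mul(-1, Add(j, 2))) = Add(4, Mul(-1, Add(2, j))) = Add(4, Add(-2, Mul(-1, j))) = Add(2, Mul(-1, j)))
Mul(Z, Function('y')(-10)) = Mul(35, Add(2, Mul(-1, -10))) = Mul(35, Add(2, 10)) = Mul(35, 12) = 420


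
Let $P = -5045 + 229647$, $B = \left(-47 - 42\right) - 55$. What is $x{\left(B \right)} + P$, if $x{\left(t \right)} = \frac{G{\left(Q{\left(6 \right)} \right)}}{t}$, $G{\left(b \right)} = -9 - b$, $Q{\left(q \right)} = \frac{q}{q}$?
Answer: $\frac{16171349}{72} \approx 2.246 \cdot 10^{5}$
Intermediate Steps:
$Q{\left(q \right)} = 1$
$B = -144$ ($B = -89 - 55 = -144$)
$P = 224602$
$x{\left(t \right)} = - \frac{10}{t}$ ($x{\left(t \right)} = \frac{-9 - 1}{t} = - \frac{10}{t}$)
$x{\left(B \right)} + P = - \frac{10}{-144} + 224602 = \left(-10\right) \left(- \frac{1}{144}\right) + 224602 = \frac{5}{72} + 224602 = \frac{16171349}{72}$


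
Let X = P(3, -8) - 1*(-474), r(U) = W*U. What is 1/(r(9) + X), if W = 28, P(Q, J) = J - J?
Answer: 1/726 ≈ 0.0013774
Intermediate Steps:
P(Q, J) = 0
r(U) = 28*U
X = 474 (X = 0 - 1*(-474) = 0 + 474 = 474)
1/(r(9) + X) = 1/(28*9 + 474) = 1/(252 + 474) = 1/726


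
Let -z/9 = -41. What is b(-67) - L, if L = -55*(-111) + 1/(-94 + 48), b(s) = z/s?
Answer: -18832517/3082 ≈ -6110.5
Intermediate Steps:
z = 369 (z = -9*(-41) = 369)
b(s) = 369/s
L = 280829/46 (L = 6105 + 1/(-46) = 6105 - 1/46 = 280829/46 ≈ 6105.0)
b(-67) - L = 369/(-67) - 1*280829/46 = 369*(-1/67) - 280829/46 = -369/67 - 280829/46 = -18832517/3082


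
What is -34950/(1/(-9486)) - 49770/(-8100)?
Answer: 29838213553/90 ≈ 3.3154e+8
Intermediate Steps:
-34950/(1/(-9486)) - 49770/(-8100) = -34950/(-1/9486) - 49770*(-1/8100) = -34950*(-9486) + 553/90 = 331535700 + 553/90 = 29838213553/90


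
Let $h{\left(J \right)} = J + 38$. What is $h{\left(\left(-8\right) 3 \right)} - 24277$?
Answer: $-24263$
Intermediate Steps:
$h{\left(J \right)} = 38 + J$
$h{\left(\left(-8\right) 3 \right)} - 24277 = \left(38 - 24\right) - 24277 = 14 - 24277 = -24263$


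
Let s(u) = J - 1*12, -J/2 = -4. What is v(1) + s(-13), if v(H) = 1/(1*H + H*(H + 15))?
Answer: -67/17 ≈ -3.9412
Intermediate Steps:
J = 8 (J = -2*(-4) = 8)
v(H) = 1/(H + H*(15 + H))
s(u) = -4 (s(u) = 8 - 1*12 = 8 - 12 = -4)
v(1) + s(-13) = 1/(1*(16 + 1)) - 4 = 1/17 - 4 = -67/17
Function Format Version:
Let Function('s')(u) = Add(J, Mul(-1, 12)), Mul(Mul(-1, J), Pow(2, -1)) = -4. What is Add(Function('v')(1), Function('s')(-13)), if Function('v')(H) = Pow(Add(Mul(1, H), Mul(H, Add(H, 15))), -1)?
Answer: Rational(-67, 17) ≈ -3.9412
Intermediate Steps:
J = 8 (J = Mul(-2, -4) = 8)
Function('v')(H) = Pow(Add(H, Mul(H, Add(15, H))), -1)
Function('s')(u) = -4 (Function('s')(u) = Add(8, Mul(-1, 12)) = Add(8, -12) = -4)
Add(Function('v')(1), Function('s')(-13)) = Add(Mul(Pow(1, -1), Pow(Add(16, 1), -1)), -4) = Add(Mul(1, Pow(17, -1)), -4) = Add(Mul(1, Rational(1, 17)), -4) = Add(Rational(1, 17), -4) = Rational(-67, 17)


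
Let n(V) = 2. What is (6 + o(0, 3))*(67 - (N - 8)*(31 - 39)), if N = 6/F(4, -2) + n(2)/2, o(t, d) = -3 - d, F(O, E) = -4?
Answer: 0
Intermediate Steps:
N = -½ (N = 6/(-4) + 2/2 = 6*(-¼) + 2*(½) = -3/2 + 1 = -½ ≈ -0.50000)
(6 + o(0, 3))*(67 - (N - 8)*(31 - 39)) = (6 + (-3 - 1*3))*(67 - (-½ - 8)*(31 - 39)) = (6 + (-3 - 3))*(67 - (-17)*(-8)/2) = (6 - 6)*(67 - 1*68) = 0*(67 - 68) = 0*(-1) = 0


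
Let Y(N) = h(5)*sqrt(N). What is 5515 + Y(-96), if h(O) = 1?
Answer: 5515 + 4*I*sqrt(6) ≈ 5515.0 + 9.798*I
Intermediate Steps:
Y(N) = sqrt(N) (Y(N) = 1*sqrt(N) = sqrt(N))
5515 + Y(-96) = 5515 + sqrt(-96) = 5515 + 4*I*sqrt(6)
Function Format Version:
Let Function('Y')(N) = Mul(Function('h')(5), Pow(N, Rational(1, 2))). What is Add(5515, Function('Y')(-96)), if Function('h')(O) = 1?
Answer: Add(5515, Mul(4, I, Pow(6, Rational(1, 2)))) ≈ Add(5515.0, Mul(9.7980, I))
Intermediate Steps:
Function('Y')(N) = Pow(N, Rational(1, 2)) (Function('Y')(N) = Mul(1, Pow(N, Rational(1, 2))) = Pow(N, Rational(1, 2)))
Add(5515, Function('Y')(-96)) = Add(5515, Pow(-96, Rational(1, 2))) = Add(5515, Mul(4, I, Pow(6, Rational(1, 2))))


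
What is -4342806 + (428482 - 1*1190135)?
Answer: -5104459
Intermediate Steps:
-4342806 + (428482 - 1*1190135) = -4342806 + (428482 - 1190135) = -4342806 - 761653 = -5104459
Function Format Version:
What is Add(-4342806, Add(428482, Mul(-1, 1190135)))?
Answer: -5104459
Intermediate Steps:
Add(-4342806, Add(428482, Mul(-1, 1190135))) = Add(-4342806, Add(428482, -1190135)) = Add(-4342806, -761653) = -5104459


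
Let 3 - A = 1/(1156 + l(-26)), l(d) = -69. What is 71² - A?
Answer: 5476307/1087 ≈ 5038.0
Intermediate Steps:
A = 3260/1087 (A = 3 - 1/(1156 - 69) = 3 - 1/1087 = 3260/1087 ≈ 2.9991)
71² - A = 71² - 1*3260/1087 = 5041 - 3260/1087 = 5476307/1087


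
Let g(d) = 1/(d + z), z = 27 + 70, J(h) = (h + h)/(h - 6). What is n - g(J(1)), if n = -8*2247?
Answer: -8682413/483 ≈ -17976.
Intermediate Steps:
n = -17976
J(h) = 2*h/(-6 + h) (J(h) = (2*h)/(-6 + h) = 2*h/(-6 + h))
z = 97
g(d) = 1/(97 + d) (g(d) = 1/(d + 97) = 1/(97 + d))
n - g(J(1)) = -17976 - 1/(97 + 2*1/(-6 + 1)) = -17976 - 1/(97 + 2*1/(-5)) = -17976 - 1/(97 + 2*1*(-⅕)) = -17976 - 1/(97 - ⅖) = -17976 - 1/483/5 = -17976 - 1*5/483 = -17976 - 5/483 = -8682413/483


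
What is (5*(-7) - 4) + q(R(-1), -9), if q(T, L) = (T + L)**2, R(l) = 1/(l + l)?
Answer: 205/4 ≈ 51.250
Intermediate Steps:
R(l) = 1/(2*l)
q(T, L) = (L + T)**2
(5*(-7) - 4) + q(R(-1), -9) = (5*(-7) - 4) + (-9 + (1/2)/(-1))**2 = (-35 - 4) + (-9 + (1/2)*(-1))**2 = -39 + (-9 - 1/2)**2 = -39 + (-19/2)**2 = -39 + 361/4 = 205/4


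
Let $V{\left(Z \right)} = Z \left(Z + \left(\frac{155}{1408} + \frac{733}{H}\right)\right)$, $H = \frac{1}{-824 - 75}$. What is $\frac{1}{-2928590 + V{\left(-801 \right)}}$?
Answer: $\frac{1408}{739968049669} \approx 1.9028 \cdot 10^{-9}$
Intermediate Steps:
$H = - \frac{1}{899}$ ($H = \frac{1}{-899} = - \frac{1}{899} \approx -0.0011123$)
$V{\left(Z \right)} = Z \left(- \frac{927825381}{1408} + Z\right)$ ($V{\left(Z \right)} = Z \left(Z + \left(\frac{155}{1408} + \frac{733}{- \frac{1}{899}}\right)\right) = Z \left(Z + \left(155 \cdot \frac{1}{1408} + 733 \left(-899\right)\right)\right) = Z \left(Z + \left(\frac{155}{1408} - 658967\right)\right) = Z \left(Z - \frac{927825381}{1408}\right) = Z \left(- \frac{927825381}{1408} + Z\right)$)
$\frac{1}{-2928590 + V{\left(-801 \right)}} = \frac{1}{-2928590 + \frac{1}{1408} \left(-801\right) \left(-927825381 + 1408 \left(-801\right)\right)} = \frac{1}{-2928590 + \frac{1}{1408} \left(-801\right) \left(-927825381 - 1127808\right)} = \frac{1}{-2928590 + \frac{1}{1408} \left(-801\right) \left(-928953189\right)} = \frac{1}{-2928590 + \frac{744091504389}{1408}} = \frac{1}{\frac{739968049669}{1408}} = \frac{1408}{739968049669}$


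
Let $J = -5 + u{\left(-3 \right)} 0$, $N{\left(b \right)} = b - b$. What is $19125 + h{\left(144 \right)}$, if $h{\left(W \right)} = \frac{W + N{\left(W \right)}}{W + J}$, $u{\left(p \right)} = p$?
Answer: $\frac{2658519}{139} \approx 19126.0$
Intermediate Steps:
$N{\left(b \right)} = 0$
$J = -5$ ($J = -5 - 0 = -5 + 0 = -5$)
$h{\left(W \right)} = \frac{W}{-5 + W}$ ($h{\left(W \right)} = \frac{W + 0}{W - 5} = \frac{W}{-5 + W}$)
$19125 + h{\left(144 \right)} = 19125 + \frac{144}{-5 + 144} = 19125 + \frac{144}{139} = \frac{2658519}{139}$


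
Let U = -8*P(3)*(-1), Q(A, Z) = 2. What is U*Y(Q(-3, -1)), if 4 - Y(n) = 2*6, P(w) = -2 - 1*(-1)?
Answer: 64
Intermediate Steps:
P(w) = -1 (P(w) = -2 + 1 = -1)
Y(n) = -8 (Y(n) = 4 - 2*6 = 4 - 1*12 = 4 - 12 = -8)
U = -8 (U = -8*(-1)*(-1) = 8*(-1) = -8)
U*Y(Q(-3, -1)) = -8*(-8) = 64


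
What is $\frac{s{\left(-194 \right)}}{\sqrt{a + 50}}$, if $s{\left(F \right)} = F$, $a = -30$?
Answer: $- \frac{97 \sqrt{5}}{5} \approx -43.38$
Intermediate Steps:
$\frac{s{\left(-194 \right)}}{\sqrt{a + 50}} = \frac{1}{\sqrt{-30 + 50}} \left(-194\right) = \frac{1}{\sqrt{20}} \left(-194\right) = \frac{1}{2 \sqrt{5}} \left(-194\right) = \frac{\sqrt{5}}{10} \left(-194\right) = - \frac{97 \sqrt{5}}{5}$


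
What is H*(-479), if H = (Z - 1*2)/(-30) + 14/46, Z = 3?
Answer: -89573/690 ≈ -129.82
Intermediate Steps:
H = 187/690 (H = (3 - 1*2)/(-30) + 14/46 = (3 - 2)*(-1/30) + 14*(1/46) = 1*(-1/30) + 7/23 = -1/30 + 7/23 = 187/690 ≈ 0.27101)
H*(-479) = (187/690)*(-479) = -89573/690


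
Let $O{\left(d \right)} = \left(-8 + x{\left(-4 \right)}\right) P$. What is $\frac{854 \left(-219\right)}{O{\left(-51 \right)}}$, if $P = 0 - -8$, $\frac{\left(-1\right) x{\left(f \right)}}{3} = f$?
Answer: $- \frac{93513}{16} \approx -5844.6$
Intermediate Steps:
$x{\left(f \right)} = - 3 f$
$P = 8$ ($P = 0 + 8 = 8$)
$O{\left(d \right)} = 32$ ($O{\left(d \right)} = \left(-8 - -12\right) 8 = \left(-8 + 12\right) 8 = 4 \cdot 8 = 32$)
$\frac{854 \left(-219\right)}{O{\left(-51 \right)}} = \frac{854 \left(-219\right)}{32} = \left(-187026\right) \frac{1}{32} = - \frac{93513}{16}$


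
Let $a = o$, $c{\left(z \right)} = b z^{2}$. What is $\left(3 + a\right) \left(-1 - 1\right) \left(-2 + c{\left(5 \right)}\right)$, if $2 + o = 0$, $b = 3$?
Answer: $-146$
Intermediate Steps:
$o = -2$ ($o = -2 + 0 = -2$)
$c{\left(z \right)} = 3 z^{2}$
$a = -2$
$\left(3 + a\right) \left(-1 - 1\right) \left(-2 + c{\left(5 \right)}\right) = \left(3 - 2\right) \left(-1 - 1\right) \left(-2 + 3 \cdot 5^{2}\right) = 1 \left(-2\right) \left(-2 + 3 \cdot 25\right) = - 2 \left(-2 + 75\right) = \left(-2\right) 73 = -146$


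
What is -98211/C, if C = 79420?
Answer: -5169/4180 ≈ -1.2366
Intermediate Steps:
-98211/C = -98211/79420 = -98211*1/79420 = -5169/4180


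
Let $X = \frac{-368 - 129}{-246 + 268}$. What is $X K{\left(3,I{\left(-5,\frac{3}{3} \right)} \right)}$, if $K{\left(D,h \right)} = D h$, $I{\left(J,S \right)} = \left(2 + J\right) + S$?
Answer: $\frac{1491}{11} \approx 135.55$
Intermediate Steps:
$I{\left(J,S \right)} = 2 + J + S$
$X = - \frac{497}{22} \approx -22.591$
$X K{\left(3,I{\left(-5,\frac{3}{3} \right)} \right)} = - \frac{497 \cdot 3 \left(2 - 5 + \frac{3}{3}\right)}{22} = - \frac{497 \cdot 3 \left(2 - 5 + 3 \cdot \frac{1}{3}\right)}{22} = - \frac{497 \cdot 3 \left(2 - 5 + 1\right)}{22} = - \frac{497 \cdot 3 \left(-2\right)}{22} = \left(- \frac{497}{22}\right) \left(-6\right) = \frac{1491}{11}$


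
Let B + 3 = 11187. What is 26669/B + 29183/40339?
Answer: 1402183463/451151376 ≈ 3.1080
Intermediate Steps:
B = 11184 (B = -3 + 11187 = 11184)
26669/B + 29183/40339 = 26669/11184 + 29183/40339 = 1402183463/451151376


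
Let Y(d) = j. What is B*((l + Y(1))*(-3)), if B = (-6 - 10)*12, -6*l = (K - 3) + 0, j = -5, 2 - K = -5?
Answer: -3264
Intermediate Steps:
K = 7 (K = 2 - 1*(-5) = 2 + 5 = 7)
Y(d) = -5
l = -⅔ (l = -((7 - 3) + 0)/6 = -(4 + 0)/6 = -⅙*4 = -⅔ ≈ -0.66667)
B = -192 (B = -16*12 = -192)
B*((l + Y(1))*(-3)) = -192*(-⅔ - 5)*(-3) = -(-1088)*(-3) = -192*17 = -3264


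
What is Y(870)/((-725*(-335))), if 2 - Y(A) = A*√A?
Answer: 2/242875 - 6*√870/1675 ≈ -0.10565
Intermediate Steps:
Y(A) = 2 - A^(3/2) (Y(A) = 2 - A*√A = 2 - A^(3/2))
Y(870)/((-725*(-335))) = (2 - 870^(3/2))/((-725*(-335))) = (2 - 870*√870)/242875 = (2 - 870*√870)*(1/242875) = 2/242875 - 6*√870/1675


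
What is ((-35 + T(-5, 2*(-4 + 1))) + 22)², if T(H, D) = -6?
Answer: 361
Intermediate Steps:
((-35 + T(-5, 2*(-4 + 1))) + 22)² = ((-35 - 6) + 22)² = (-41 + 22)² = (-19)² = 361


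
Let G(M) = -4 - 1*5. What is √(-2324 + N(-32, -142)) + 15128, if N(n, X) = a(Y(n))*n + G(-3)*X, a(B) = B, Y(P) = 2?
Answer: 15128 + I*√1110 ≈ 15128.0 + 33.317*I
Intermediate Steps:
G(M) = -9 (G(M) = -4 - 5 = -9)
N(n, X) = -9*X + 2*n (N(n, X) = 2*n - 9*X = -9*X + 2*n)
√(-2324 + N(-32, -142)) + 15128 = √(-2324 + (-9*(-142) + 2*(-32))) + 15128 = √(-2324 + (1278 - 64)) + 15128 = √(-2324 + 1214) + 15128 = √(-1110) + 15128 = I*√1110 + 15128 = 15128 + I*√1110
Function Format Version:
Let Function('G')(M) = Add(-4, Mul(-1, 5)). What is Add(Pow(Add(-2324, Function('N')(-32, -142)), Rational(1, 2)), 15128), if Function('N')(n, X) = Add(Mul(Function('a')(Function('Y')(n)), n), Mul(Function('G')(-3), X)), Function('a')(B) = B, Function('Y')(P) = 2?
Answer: Add(15128, Mul(I, Pow(1110, Rational(1, 2)))) ≈ Add(15128., Mul(33.317, I))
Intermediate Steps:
Function('G')(M) = -9 (Function('G')(M) = Add(-4, -5) = -9)
Function('N')(n, X) = Add(Mul(-9, X), Mul(2, n)) (Function('N')(n, X) = Add(Mul(2, n), Mul(-9, X)) = Add(Mul(-9, X), Mul(2, n)))
Add(Pow(Add(-2324, Function('N')(-32, -142)), Rational(1, 2)), 15128) = Add(Pow(Add(-2324, Add(Mul(-9, -142), Mul(2, -32))), Rational(1, 2)), 15128) = Add(Pow(Add(-2324, Add(1278, -64)), Rational(1, 2)), 15128) = Add(Pow(Add(-2324, 1214), Rational(1, 2)), 15128) = Add(Pow(-1110, Rational(1, 2)), 15128) = Add(Mul(I, Pow(1110, Rational(1, 2))), 15128) = Add(15128, Mul(I, Pow(1110, Rational(1, 2))))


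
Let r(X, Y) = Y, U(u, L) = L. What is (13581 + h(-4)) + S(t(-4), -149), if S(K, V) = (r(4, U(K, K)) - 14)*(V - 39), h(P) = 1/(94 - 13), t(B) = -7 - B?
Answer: 1358938/81 ≈ 16777.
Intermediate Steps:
h(P) = 1/81
S(K, V) = (-39 + V)*(-14 + K) (S(K, V) = (K - 14)*(V - 39) = (-14 + K)*(-39 + V) = (-39 + V)*(-14 + K))
(13581 + h(-4)) + S(t(-4), -149) = (13581 + 1/81) + (546 - 39*(-7 - 1*(-4)) - 14*(-149) + (-7 - 1*(-4))*(-149)) = 1100062/81 + (546 - 39*(-7 + 4) + 2086 + (-7 + 4)*(-149)) = 1100062/81 + (546 - 39*(-3) + 2086 - 3*(-149)) = 1100062/81 + (546 + 117 + 2086 + 447) = 1100062/81 + 3196 = 1358938/81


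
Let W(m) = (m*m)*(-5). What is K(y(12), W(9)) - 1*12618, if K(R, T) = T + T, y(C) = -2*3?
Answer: -13428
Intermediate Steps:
W(m) = -5*m² (W(m) = m²*(-5) = -5*m²)
y(C) = -6
K(R, T) = 2*T
K(y(12), W(9)) - 1*12618 = 2*(-5*9²) - 1*12618 = 2*(-5*81) - 12618 = 2*(-405) - 12618 = -810 - 12618 = -13428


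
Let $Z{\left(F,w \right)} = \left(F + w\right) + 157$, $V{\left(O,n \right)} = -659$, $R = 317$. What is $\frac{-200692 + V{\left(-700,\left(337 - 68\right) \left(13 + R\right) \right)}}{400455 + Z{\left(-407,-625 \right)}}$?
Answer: $- \frac{201351}{399580} \approx -0.50391$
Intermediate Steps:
$Z{\left(F,w \right)} = 157 + F + w$
$\frac{-200692 + V{\left(-700,\left(337 - 68\right) \left(13 + R\right) \right)}}{400455 + Z{\left(-407,-625 \right)}} = \frac{-200692 - 659}{400455 - 875} = - \frac{201351}{400455 - 875} = - \frac{201351}{399580}$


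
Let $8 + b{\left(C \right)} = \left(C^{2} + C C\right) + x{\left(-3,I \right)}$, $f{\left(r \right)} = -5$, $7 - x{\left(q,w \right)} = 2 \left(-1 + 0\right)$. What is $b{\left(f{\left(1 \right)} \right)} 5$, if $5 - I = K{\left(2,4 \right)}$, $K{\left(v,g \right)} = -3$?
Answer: $255$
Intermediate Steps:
$I = 8$ ($I = 5 - -3 = 5 + 3 = 8$)
$x{\left(q,w \right)} = 9$ ($x{\left(q,w \right)} = 7 - 2 \left(-1 + 0\right) = 7 - 2 \left(-1\right) = 7 - -2 = 7 + 2 = 9$)
$b{\left(C \right)} = 1 + 2 C^{2}$ ($b{\left(C \right)} = -8 + \left(\left(C^{2} + C C\right) + 9\right) = -8 + \left(\left(C^{2} + C^{2}\right) + 9\right) = -8 + \left(2 C^{2} + 9\right) = -8 + \left(9 + 2 C^{2}\right) = 1 + 2 C^{2}$)
$b{\left(f{\left(1 \right)} \right)} 5 = \left(1 + 2 \left(-5\right)^{2}\right) 5 = \left(1 + 2 \cdot 25\right) 5 = \left(1 + 50\right) 5 = 51 \cdot 5 = 255$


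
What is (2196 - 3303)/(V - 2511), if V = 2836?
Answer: -1107/325 ≈ -3.4062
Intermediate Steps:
(2196 - 3303)/(V - 2511) = (2196 - 3303)/(2836 - 2511) = -1107/325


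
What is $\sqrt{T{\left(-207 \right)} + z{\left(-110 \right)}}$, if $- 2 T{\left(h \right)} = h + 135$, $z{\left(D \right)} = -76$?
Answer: $2 i \sqrt{10} \approx 6.3246 i$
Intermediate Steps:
$T{\left(h \right)} = - \frac{135}{2} - \frac{h}{2}$ ($T{\left(h \right)} = - \frac{h + 135}{2} = - \frac{135 + h}{2} = - \frac{135}{2} - \frac{h}{2}$)
$\sqrt{T{\left(-207 \right)} + z{\left(-110 \right)}} = \sqrt{\left(- \frac{135}{2} - - \frac{207}{2}\right) - 76} = \sqrt{\left(- \frac{135}{2} + \frac{207}{2}\right) - 76} = \sqrt{36 - 76} = \sqrt{-40} = 2 i \sqrt{10}$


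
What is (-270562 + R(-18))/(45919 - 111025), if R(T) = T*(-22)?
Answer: 135083/32553 ≈ 4.1496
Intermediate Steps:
R(T) = -22*T
(-270562 + R(-18))/(45919 - 111025) = (-270562 - 22*(-18))/(45919 - 111025) = (-270562 + 396)/(-65106) = -270166*(-1/65106) = 135083/32553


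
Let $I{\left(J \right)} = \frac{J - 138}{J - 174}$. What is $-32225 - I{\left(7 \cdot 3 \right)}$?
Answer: $- \frac{547838}{17} \approx -32226.0$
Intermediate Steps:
$I{\left(J \right)} = \frac{-138 + J}{-174 + J}$
$-32225 - I{\left(7 \cdot 3 \right)} = -32225 - \frac{-138 + 7 \cdot 3}{-174 + 7 \cdot 3} = -32225 - \frac{-138 + 21}{-174 + 21} = -32225 - \frac{1}{-153} \left(-117\right) = -32225 - \left(- \frac{1}{153}\right) \left(-117\right) = -32225 - \frac{13}{17} = - \frac{547838}{17}$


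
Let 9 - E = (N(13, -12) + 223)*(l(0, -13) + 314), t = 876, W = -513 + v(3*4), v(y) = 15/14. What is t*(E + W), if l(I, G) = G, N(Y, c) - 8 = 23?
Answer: -471899886/7 ≈ -6.7414e+7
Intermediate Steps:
N(Y, c) = 31 (N(Y, c) = 8 + 23 = 31)
v(y) = 15/14 (v(y) = 15*(1/14) = 15/14)
W = -7167/14 (W = -513 + 15/14 = -7167/14 ≈ -511.93)
E = -76445 (E = 9 - (31 + 223)*(-13 + 314) = 9 - 254*301 = 9 - 1*76454 = 9 - 76454 = -76445)
t*(E + W) = 876*(-76445 - 7167/14) = 876*(-1077397/14) = -471899886/7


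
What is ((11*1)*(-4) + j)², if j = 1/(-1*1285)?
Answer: 3196884681/1651225 ≈ 1936.1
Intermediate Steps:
j = -1/1285 (j = 1/(-1285) = -1/1285 ≈ -0.00077821)
((11*1)*(-4) + j)² = ((11*1)*(-4) - 1/1285)² = (11*(-4) - 1/1285)² = (-44 - 1/1285)² = (-56541/1285)² = 3196884681/1651225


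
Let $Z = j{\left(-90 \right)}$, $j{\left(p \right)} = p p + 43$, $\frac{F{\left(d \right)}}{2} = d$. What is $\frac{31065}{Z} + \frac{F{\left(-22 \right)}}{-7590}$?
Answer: $\frac{10733711}{2809335} \approx 3.8207$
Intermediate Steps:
$F{\left(d \right)} = 2 d$
$j{\left(p \right)} = 43 + p^{2}$ ($j{\left(p \right)} = p^{2} + 43 = 43 + p^{2}$)
$Z = 8143$ ($Z = 43 + \left(-90\right)^{2} = 43 + 8100 = 8143$)
$\frac{31065}{Z} + \frac{F{\left(-22 \right)}}{-7590} = \frac{31065}{8143} + \frac{2 \left(-22\right)}{-7590} = 31065 \cdot \frac{1}{8143} - - \frac{2}{345} = \frac{31065}{8143} + \frac{2}{345} = \frac{10733711}{2809335}$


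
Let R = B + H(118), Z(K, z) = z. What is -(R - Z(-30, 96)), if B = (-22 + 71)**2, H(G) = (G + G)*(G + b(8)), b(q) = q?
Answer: -32041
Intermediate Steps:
H(G) = 2*G*(8 + G) (H(G) = (G + G)*(G + 8) = (2*G)*(8 + G) = 2*G*(8 + G))
B = 2401 (B = 49**2 = 2401)
R = 32137 (R = 2401 + 2*118*(8 + 118) = 2401 + 2*118*126 = 2401 + 29736 = 32137)
-(R - Z(-30, 96)) = -(32137 - 1*96) = -(32137 - 96) = -1*32041 = -32041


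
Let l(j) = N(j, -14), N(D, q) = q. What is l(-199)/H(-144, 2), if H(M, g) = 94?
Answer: -7/47 ≈ -0.14894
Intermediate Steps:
l(j) = -14
l(-199)/H(-144, 2) = -14/94 = -14*1/94 = -7/47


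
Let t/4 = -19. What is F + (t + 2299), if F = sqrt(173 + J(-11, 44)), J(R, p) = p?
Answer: 2223 + sqrt(217) ≈ 2237.7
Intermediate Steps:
t = -76 (t = 4*(-19) = -76)
F = sqrt(217) (F = sqrt(173 + 44) = sqrt(217) ≈ 14.731)
F + (t + 2299) = sqrt(217) + (-76 + 2299) = sqrt(217) + 2223 = 2223 + sqrt(217)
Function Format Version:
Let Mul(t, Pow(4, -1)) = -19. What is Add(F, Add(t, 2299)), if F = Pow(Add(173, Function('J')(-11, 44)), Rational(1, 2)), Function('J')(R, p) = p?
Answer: Add(2223, Pow(217, Rational(1, 2))) ≈ 2237.7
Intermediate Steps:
t = -76 (t = Mul(4, -19) = -76)
F = Pow(217, Rational(1, 2)) (F = Pow(Add(173, 44), Rational(1, 2)) = Pow(217, Rational(1, 2)) ≈ 14.731)
Add(F, Add(t, 2299)) = Add(Pow(217, Rational(1, 2)), Add(-76, 2299)) = Add(Pow(217, Rational(1, 2)), 2223) = Add(2223, Pow(217, Rational(1, 2)))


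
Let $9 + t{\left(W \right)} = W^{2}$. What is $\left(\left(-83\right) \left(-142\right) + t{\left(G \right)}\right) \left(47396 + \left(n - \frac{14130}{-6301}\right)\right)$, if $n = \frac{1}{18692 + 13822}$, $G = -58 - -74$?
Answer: $\frac{38948862789148515}{68290238} \approx 5.7034 \cdot 10^{8}$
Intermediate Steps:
$G = 16$ ($G = -58 + 74 = 16$)
$n = \frac{1}{32514} \approx 3.0756 \cdot 10^{-5}$
$t{\left(W \right)} = -9 + W^{2}$
$\left(\left(-83\right) \left(-142\right) + t{\left(G \right)}\right) \left(47396 + \left(n - \frac{14130}{-6301}\right)\right) = \left(\left(-83\right) \left(-142\right) - \left(9 - 16^{2}\right)\right) \left(47396 - \left(- \frac{1}{32514} + \frac{14130}{-6301}\right)\right) = \left(11786 + \left(-9 + 256\right)\right) \left(47396 + \left(\frac{1}{32514} - - \frac{14130}{6301}\right)\right) = \left(11786 + 247\right) \left(47396 + \left(\frac{1}{32514} + \frac{14130}{6301}\right)\right) = 12033 \left(47396 + \frac{459429121}{204870714}\right) = 12033 \cdot \frac{9710511789865}{204870714} = \frac{38948862789148515}{68290238}$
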